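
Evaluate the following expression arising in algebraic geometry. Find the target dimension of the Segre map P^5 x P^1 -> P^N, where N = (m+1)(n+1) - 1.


The Segre embedding maps P^m x P^n into P^N via
all products of coordinates from each factor.
N = (m+1)(n+1) - 1
N = (5+1)(1+1) - 1
N = 6*2 - 1
N = 12 - 1 = 11

11


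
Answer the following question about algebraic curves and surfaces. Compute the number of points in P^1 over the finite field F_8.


P^1(F_8) has (q^(n+1) - 1)/(q - 1) points.
= 8^1 + 8^0
= 8 + 1
= 9

9


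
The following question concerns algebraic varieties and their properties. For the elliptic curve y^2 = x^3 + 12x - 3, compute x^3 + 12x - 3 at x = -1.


Compute x^3 + 12x - 3 at x = -1:
x^3 = (-1)^3 = -1
12*x = 12*(-1) = -12
Sum: -1 - 12 - 3 = -16

-16


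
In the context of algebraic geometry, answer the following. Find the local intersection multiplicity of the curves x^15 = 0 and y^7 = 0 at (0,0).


The intersection multiplicity of V(x^a) and V(y^b) at the origin is:
I(O; V(x^15), V(y^7)) = dim_k(k[x,y]/(x^15, y^7))
A basis for k[x,y]/(x^15, y^7) is the set of monomials x^i * y^j
where 0 <= i < 15 and 0 <= j < 7.
The number of such monomials is 15 * 7 = 105

105


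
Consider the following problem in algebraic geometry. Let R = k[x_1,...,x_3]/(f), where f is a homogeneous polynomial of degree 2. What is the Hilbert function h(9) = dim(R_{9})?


For R = k[x_1,...,x_n]/(f) with f homogeneous of degree e:
The Hilbert series is (1 - t^e)/(1 - t)^n.
So h(d) = C(d+n-1, n-1) - C(d-e+n-1, n-1) for d >= e.
With n=3, e=2, d=9:
C(9+3-1, 3-1) = C(11, 2) = 55
C(9-2+3-1, 3-1) = C(9, 2) = 36
h(9) = 55 - 36 = 19

19


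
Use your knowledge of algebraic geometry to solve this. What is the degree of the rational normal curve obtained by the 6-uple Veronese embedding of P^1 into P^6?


The rational normal curve in P^6 is the image of P^1 under the 6-uple Veronese.
A general hyperplane in P^6 pulls back to a degree-6 form on P^1, which has 6 zeros,
so the curve meets a general hyperplane in 6 points. Degree = 6.

6


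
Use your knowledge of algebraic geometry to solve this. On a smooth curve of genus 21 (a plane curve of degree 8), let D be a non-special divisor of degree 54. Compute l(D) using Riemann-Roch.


First, compute the genus of a smooth plane curve of degree 8:
g = (d-1)(d-2)/2 = (8-1)(8-2)/2 = 21
For a non-special divisor D (i.e., h^1(D) = 0), Riemann-Roch gives:
l(D) = deg(D) - g + 1
Since deg(D) = 54 >= 2g - 1 = 41, D is non-special.
l(D) = 54 - 21 + 1 = 34

34


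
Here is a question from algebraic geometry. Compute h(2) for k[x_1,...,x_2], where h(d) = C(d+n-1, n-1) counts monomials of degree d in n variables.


The Hilbert function for the polynomial ring in 2 variables is:
h(d) = C(d+n-1, n-1)
h(2) = C(2+2-1, 2-1) = C(3, 1)
= 3! / (1! * 2!)
= 3

3


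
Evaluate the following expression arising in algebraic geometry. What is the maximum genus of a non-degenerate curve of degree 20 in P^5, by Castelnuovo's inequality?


Castelnuovo's bound: write d - 1 = m(r-1) + epsilon with 0 <= epsilon < r-1.
d - 1 = 20 - 1 = 19
r - 1 = 5 - 1 = 4
19 = 4*4 + 3, so m = 4, epsilon = 3
pi(d, r) = m(m-1)(r-1)/2 + m*epsilon
= 4*3*4/2 + 4*3
= 48/2 + 12
= 24 + 12 = 36

36


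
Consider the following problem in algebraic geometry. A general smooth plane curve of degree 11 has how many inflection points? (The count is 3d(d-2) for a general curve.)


For a general smooth plane curve C of degree d, the inflection points are
the intersection of C with its Hessian curve, which has degree 3(d-2).
By Bezout, the total intersection number is d * 3(d-2) = 11 * 27 = 297.
For a general curve every flex is ordinary, so each contributes
multiplicity 1 to C·Hess(C), and the number of distinct inflection
points is 3d(d-2).
Inflection points = 3*11*(11-2) = 3*11*9 = 297

297


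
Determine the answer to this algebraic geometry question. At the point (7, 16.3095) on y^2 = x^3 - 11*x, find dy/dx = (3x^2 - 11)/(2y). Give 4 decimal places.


Using implicit differentiation of y^2 = x^3 - 11*x:
2y * dy/dx = 3x^2 - 11
dy/dx = (3x^2 - 11)/(2y)
Numerator: 3*7^2 - 11 = 136
Denominator: 2*16.3095 = 32.619
dy/dx = 136/32.619 = 4.1693

4.1693


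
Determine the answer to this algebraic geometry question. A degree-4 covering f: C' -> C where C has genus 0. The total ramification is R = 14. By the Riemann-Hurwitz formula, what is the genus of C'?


Riemann-Hurwitz formula: 2g' - 2 = d(2g - 2) + R
Given: d = 4, g = 0, R = 14
2g' - 2 = 4*(2*0 - 2) + 14
2g' - 2 = 4*(-2) + 14
2g' - 2 = -8 + 14 = 6
2g' = 8
g' = 4

4


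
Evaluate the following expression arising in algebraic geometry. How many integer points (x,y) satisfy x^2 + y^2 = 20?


Systematically check integer values of x where x^2 <= 20.
For each valid x, check if 20 - x^2 is a perfect square.
x=2: 20 - 4 = 16, sqrt = 4 (valid)
x=4: 20 - 16 = 4, sqrt = 2 (valid)
Total integer solutions found: 8

8


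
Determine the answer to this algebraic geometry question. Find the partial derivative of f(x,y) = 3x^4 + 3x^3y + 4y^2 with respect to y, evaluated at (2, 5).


df/dy = 3*x^3 + 2*4*y^1
At (2,5): 3*2^3 + 2*4*5^1
= 24 + 40
= 64

64


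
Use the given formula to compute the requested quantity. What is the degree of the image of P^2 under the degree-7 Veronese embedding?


The Veronese variety v_7(P^2) has degree d^r.
d^r = 7^2 = 49

49


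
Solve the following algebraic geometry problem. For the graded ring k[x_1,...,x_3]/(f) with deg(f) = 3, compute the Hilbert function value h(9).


For R = k[x_1,...,x_n]/(f) with f homogeneous of degree e:
The Hilbert series is (1 - t^e)/(1 - t)^n.
So h(d) = C(d+n-1, n-1) - C(d-e+n-1, n-1) for d >= e.
With n=3, e=3, d=9:
C(9+3-1, 3-1) = C(11, 2) = 55
C(9-3+3-1, 3-1) = C(8, 2) = 28
h(9) = 55 - 28 = 27

27


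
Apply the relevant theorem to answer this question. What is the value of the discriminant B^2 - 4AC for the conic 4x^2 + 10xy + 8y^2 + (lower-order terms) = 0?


The discriminant of a conic Ax^2 + Bxy + Cy^2 + ... = 0 is B^2 - 4AC.
B^2 = 10^2 = 100
4AC = 4*4*8 = 128
Discriminant = 100 - 128 = -28

-28


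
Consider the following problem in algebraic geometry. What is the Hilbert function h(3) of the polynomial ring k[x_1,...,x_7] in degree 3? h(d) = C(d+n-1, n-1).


The Hilbert function for the polynomial ring in 7 variables is:
h(d) = C(d+n-1, n-1)
h(3) = C(3+7-1, 7-1) = C(9, 6)
= 9! / (6! * 3!)
= 84

84


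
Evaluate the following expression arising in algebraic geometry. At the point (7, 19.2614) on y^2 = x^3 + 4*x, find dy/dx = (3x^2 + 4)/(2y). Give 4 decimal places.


Using implicit differentiation of y^2 = x^3 + 4*x:
2y * dy/dx = 3x^2 + 4
dy/dx = (3x^2 + 4)/(2y)
Numerator: 3*7^2 + 4 = 151
Denominator: 2*19.2614 = 38.5228
dy/dx = 151/38.5228 = 3.9198

3.9198


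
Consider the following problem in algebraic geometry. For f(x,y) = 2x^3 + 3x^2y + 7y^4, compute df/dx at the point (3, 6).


df/dx = 3*2*x^2 + 2*3*x^1*y
At (3,6): 3*2*3^2 + 2*3*3^1*6
= 54 + 108
= 162

162


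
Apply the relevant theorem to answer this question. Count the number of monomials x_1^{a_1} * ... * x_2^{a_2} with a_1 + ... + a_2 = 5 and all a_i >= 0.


The number of degree-5 monomials in 2 variables is C(d+n-1, n-1).
= C(5+2-1, 2-1) = C(6, 1)
= 6

6


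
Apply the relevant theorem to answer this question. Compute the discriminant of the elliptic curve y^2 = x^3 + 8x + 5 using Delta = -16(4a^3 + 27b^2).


Compute each component:
4a^3 = 4*8^3 = 4*512 = 2048
27b^2 = 27*5^2 = 27*25 = 675
4a^3 + 27b^2 = 2048 + 675 = 2723
Delta = -16*2723 = -43568

-43568


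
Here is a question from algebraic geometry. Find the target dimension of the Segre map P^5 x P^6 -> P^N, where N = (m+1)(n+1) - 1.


The Segre embedding maps P^m x P^n into P^N via
all products of coordinates from each factor.
N = (m+1)(n+1) - 1
N = (5+1)(6+1) - 1
N = 6*7 - 1
N = 42 - 1 = 41

41


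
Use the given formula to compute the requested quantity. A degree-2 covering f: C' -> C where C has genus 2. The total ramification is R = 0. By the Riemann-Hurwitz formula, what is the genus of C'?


Riemann-Hurwitz formula: 2g' - 2 = d(2g - 2) + R
Given: d = 2, g = 2, R = 0
2g' - 2 = 2*(2*2 - 2) + 0
2g' - 2 = 2*2 + 0
2g' - 2 = 4 + 0 = 4
2g' = 6
g' = 3

3


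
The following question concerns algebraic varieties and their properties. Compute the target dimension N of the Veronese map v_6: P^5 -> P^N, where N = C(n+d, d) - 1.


The Veronese embedding v_d: P^n -> P^N maps each point to all
degree-d monomials in n+1 homogeneous coordinates.
N = C(n+d, d) - 1
N = C(5+6, 6) - 1
N = C(11, 6) - 1
C(11, 6) = 462
N = 462 - 1 = 461

461


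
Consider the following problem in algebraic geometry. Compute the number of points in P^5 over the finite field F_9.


P^5(F_9) has (q^(n+1) - 1)/(q - 1) points.
= 9^5 + 9^4 + 9^3 + 9^2 + 9^1 + 9^0
= 59049 + 6561 + 729 + 81 + 9 + 1
= 66430

66430


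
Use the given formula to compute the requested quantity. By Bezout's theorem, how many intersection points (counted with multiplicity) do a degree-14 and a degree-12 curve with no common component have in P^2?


Bezout's theorem states the intersection count equals the product of degrees.
Intersection count = 14 * 12 = 168

168


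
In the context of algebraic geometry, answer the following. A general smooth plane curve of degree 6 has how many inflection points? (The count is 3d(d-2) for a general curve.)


For a general smooth plane curve C of degree d, the inflection points are
the intersection of C with its Hessian curve, which has degree 3(d-2).
By Bezout, the total intersection number is d * 3(d-2) = 6 * 12 = 72.
For a general curve every flex is ordinary, so each contributes
multiplicity 1 to C·Hess(C), and the number of distinct inflection
points is 3d(d-2).
Inflection points = 3*6*(6-2) = 3*6*4 = 72

72


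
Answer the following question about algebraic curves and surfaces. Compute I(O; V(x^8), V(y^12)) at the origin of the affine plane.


The intersection multiplicity of V(x^a) and V(y^b) at the origin is:
I(O; V(x^8), V(y^12)) = dim_k(k[x,y]/(x^8, y^12))
A basis for k[x,y]/(x^8, y^12) is the set of monomials x^i * y^j
where 0 <= i < 8 and 0 <= j < 12.
The number of such monomials is 8 * 12 = 96

96


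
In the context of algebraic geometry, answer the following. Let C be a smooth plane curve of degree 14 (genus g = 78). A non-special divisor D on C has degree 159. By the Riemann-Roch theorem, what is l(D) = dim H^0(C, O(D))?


First, compute the genus of a smooth plane curve of degree 14:
g = (d-1)(d-2)/2 = (14-1)(14-2)/2 = 78
For a non-special divisor D (i.e., h^1(D) = 0), Riemann-Roch gives:
l(D) = deg(D) - g + 1
Since deg(D) = 159 >= 2g - 1 = 155, D is non-special.
l(D) = 159 - 78 + 1 = 82

82


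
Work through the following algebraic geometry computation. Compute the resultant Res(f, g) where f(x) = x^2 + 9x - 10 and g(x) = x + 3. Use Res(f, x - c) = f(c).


For Res(f, x - c), we evaluate f at x = c.
f(-3) = (-3)^2 + 9*(-3) - 10
= 9 - 27 - 10
= -18 - 10 = -28
Res(f, g) = -28

-28


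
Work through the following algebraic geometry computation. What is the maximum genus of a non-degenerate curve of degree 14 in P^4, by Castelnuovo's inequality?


Castelnuovo's bound: write d - 1 = m(r-1) + epsilon with 0 <= epsilon < r-1.
d - 1 = 14 - 1 = 13
r - 1 = 4 - 1 = 3
13 = 4*3 + 1, so m = 4, epsilon = 1
pi(d, r) = m(m-1)(r-1)/2 + m*epsilon
= 4*3*3/2 + 4*1
= 36/2 + 4
= 18 + 4 = 22

22


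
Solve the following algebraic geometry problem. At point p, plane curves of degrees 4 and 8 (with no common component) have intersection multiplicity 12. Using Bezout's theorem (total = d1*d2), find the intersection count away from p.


By Bezout's theorem, the total intersection number is d1 * d2.
Total = 4 * 8 = 32
Intersection multiplicity at p = 12
Remaining intersections = 32 - 12 = 20

20


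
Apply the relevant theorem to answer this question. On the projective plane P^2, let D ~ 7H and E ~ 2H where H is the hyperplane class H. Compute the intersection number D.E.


Using bilinearity of the intersection pairing on the projective plane P^2:
(aH).(bH) = ab * (H.H)
We have H^2 = 1 (Bezout).
D.E = (7H).(2H) = 7*2*1
= 14*1
= 14

14


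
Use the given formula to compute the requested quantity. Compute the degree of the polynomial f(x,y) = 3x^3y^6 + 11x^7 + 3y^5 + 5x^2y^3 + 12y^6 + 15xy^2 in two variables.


Examine each term for its total degree (sum of exponents).
  Term '3x^3y^6' has total degree 3+6 = 9.
  Term '11x^7' has total degree 7+0 = 7.
  Term '3y^5' has total degree 0+5 = 5.
  Term '5x^2y^3' has total degree 2+3 = 5.
  Term '12y^6' has total degree 0+6 = 6.
  Term '15xy^2' has total degree 1+2 = 3.
The maximum total degree among all terms is 9.

9


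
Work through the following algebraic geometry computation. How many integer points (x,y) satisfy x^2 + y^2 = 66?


Systematically check integer values of x where x^2 <= 66.
For each valid x, check if 66 - x^2 is a perfect square.
Total integer solutions found: 0

0


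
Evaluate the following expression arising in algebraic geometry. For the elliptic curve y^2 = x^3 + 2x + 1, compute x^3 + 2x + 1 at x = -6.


Compute x^3 + 2x + 1 at x = -6:
x^3 = (-6)^3 = -216
2*x = 2*(-6) = -12
Sum: -216 - 12 + 1 = -227

-227


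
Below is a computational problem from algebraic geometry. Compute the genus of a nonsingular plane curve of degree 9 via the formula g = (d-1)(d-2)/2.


Using the genus formula for smooth plane curves:
g = (d-1)(d-2)/2
g = (9-1)(9-2)/2
g = 8*7/2
g = 56/2 = 28

28


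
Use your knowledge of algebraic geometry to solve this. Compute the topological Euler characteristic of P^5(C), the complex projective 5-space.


The complex projective space P^5 has one cell in each even real dimension 0, 2, ..., 10.
The cohomology groups are H^{2k}(P^5) = Z for k = 0,...,5, and 0 otherwise.
Euler characteristic = sum of Betti numbers = 1 per even-dimensional cohomology group.
chi(P^5) = 5 + 1 = 6

6


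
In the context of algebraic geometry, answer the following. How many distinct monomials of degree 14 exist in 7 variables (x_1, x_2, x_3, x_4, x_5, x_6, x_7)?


The number of degree-14 monomials in 7 variables is C(d+n-1, n-1).
= C(14+7-1, 7-1) = C(20, 6)
= 38760

38760


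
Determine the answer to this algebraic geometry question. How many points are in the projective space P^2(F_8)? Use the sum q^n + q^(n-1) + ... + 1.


P^2(F_8) has (q^(n+1) - 1)/(q - 1) points.
= 8^2 + 8^1 + 8^0
= 64 + 8 + 1
= 73

73


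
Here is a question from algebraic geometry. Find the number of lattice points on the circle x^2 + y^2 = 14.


Systematically check integer values of x where x^2 <= 14.
For each valid x, check if 14 - x^2 is a perfect square.
Total integer solutions found: 0

0


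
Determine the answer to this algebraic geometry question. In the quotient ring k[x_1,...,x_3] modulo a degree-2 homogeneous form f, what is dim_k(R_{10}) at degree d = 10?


For R = k[x_1,...,x_n]/(f) with f homogeneous of degree e:
The Hilbert series is (1 - t^e)/(1 - t)^n.
So h(d) = C(d+n-1, n-1) - C(d-e+n-1, n-1) for d >= e.
With n=3, e=2, d=10:
C(10+3-1, 3-1) = C(12, 2) = 66
C(10-2+3-1, 3-1) = C(10, 2) = 45
h(10) = 66 - 45 = 21

21


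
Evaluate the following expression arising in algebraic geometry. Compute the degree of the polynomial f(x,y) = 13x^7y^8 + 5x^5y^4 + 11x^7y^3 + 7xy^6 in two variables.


Examine each term for its total degree (sum of exponents).
  Term '13x^7y^8' has total degree 7+8 = 15.
  Term '5x^5y^4' has total degree 5+4 = 9.
  Term '11x^7y^3' has total degree 7+3 = 10.
  Term '7xy^6' has total degree 1+6 = 7.
The maximum total degree among all terms is 15.

15


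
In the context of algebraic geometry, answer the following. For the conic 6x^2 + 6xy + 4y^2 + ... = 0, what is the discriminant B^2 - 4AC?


The discriminant of a conic Ax^2 + Bxy + Cy^2 + ... = 0 is B^2 - 4AC.
B^2 = 6^2 = 36
4AC = 4*6*4 = 96
Discriminant = 36 - 96 = -60

-60


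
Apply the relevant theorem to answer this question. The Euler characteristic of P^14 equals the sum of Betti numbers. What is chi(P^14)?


The complex projective space P^14 has one cell in each even real dimension 0, 2, ..., 28.
The cohomology groups are H^{2k}(P^14) = Z for k = 0,...,14, and 0 otherwise.
Euler characteristic = sum of Betti numbers = 1 per even-dimensional cohomology group.
chi(P^14) = 14 + 1 = 15

15


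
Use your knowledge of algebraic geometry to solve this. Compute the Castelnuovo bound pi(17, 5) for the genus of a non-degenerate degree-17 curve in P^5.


Castelnuovo's bound: write d - 1 = m(r-1) + epsilon with 0 <= epsilon < r-1.
d - 1 = 17 - 1 = 16
r - 1 = 5 - 1 = 4
16 = 4*4 + 0, so m = 4, epsilon = 0
pi(d, r) = m(m-1)(r-1)/2 + m*epsilon
= 4*3*4/2 + 4*0
= 48/2 + 0
= 24 + 0 = 24

24


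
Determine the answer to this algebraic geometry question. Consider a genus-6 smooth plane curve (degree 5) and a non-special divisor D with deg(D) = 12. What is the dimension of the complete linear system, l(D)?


First, compute the genus of a smooth plane curve of degree 5:
g = (d-1)(d-2)/2 = (5-1)(5-2)/2 = 6
For a non-special divisor D (i.e., h^1(D) = 0), Riemann-Roch gives:
l(D) = deg(D) - g + 1
Since deg(D) = 12 >= 2g - 1 = 11, D is non-special.
l(D) = 12 - 6 + 1 = 7

7


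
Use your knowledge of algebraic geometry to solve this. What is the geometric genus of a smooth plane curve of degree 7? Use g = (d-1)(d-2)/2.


Using the genus formula for smooth plane curves:
g = (d-1)(d-2)/2
g = (7-1)(7-2)/2
g = 6*5/2
g = 30/2 = 15

15


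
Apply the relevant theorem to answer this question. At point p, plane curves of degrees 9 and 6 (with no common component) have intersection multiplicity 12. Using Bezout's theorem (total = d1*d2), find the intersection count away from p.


By Bezout's theorem, the total intersection number is d1 * d2.
Total = 9 * 6 = 54
Intersection multiplicity at p = 12
Remaining intersections = 54 - 12 = 42

42


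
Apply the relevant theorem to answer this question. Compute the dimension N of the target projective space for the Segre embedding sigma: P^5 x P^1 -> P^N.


The Segre embedding maps P^m x P^n into P^N via
all products of coordinates from each factor.
N = (m+1)(n+1) - 1
N = (5+1)(1+1) - 1
N = 6*2 - 1
N = 12 - 1 = 11

11


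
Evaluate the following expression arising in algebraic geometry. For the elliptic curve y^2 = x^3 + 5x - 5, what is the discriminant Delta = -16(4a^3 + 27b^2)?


Compute each component:
4a^3 = 4*5^3 = 4*125 = 500
27b^2 = 27*(-5)^2 = 27*25 = 675
4a^3 + 27b^2 = 500 + 675 = 1175
Delta = -16*1175 = -18800

-18800


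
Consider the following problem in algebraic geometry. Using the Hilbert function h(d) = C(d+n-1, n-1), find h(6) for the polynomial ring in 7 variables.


The Hilbert function for the polynomial ring in 7 variables is:
h(d) = C(d+n-1, n-1)
h(6) = C(6+7-1, 7-1) = C(12, 6)
= 12! / (6! * 6!)
= 924

924


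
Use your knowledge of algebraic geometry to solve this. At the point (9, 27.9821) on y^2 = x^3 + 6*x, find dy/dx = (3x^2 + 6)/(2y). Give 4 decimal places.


Using implicit differentiation of y^2 = x^3 + 6*x:
2y * dy/dx = 3x^2 + 6
dy/dx = (3x^2 + 6)/(2y)
Numerator: 3*9^2 + 6 = 249
Denominator: 2*27.9821 = 55.9642
dy/dx = 249/55.9642 = 4.4493

4.4493


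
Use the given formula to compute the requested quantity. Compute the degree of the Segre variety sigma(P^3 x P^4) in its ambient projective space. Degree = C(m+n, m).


The degree of the Segre variety P^3 x P^4 is C(m+n, m).
= C(7, 3)
= 35

35


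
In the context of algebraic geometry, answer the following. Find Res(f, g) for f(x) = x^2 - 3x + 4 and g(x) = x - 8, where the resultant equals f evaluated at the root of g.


For Res(f, x - c), we evaluate f at x = c.
f(8) = 8^2 - 3*8 + 4
= 64 - 24 + 4
= 40 + 4 = 44
Res(f, g) = 44

44


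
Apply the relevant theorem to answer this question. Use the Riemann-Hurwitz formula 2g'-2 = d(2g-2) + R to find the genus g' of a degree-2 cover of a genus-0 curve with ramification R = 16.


Riemann-Hurwitz formula: 2g' - 2 = d(2g - 2) + R
Given: d = 2, g = 0, R = 16
2g' - 2 = 2*(2*0 - 2) + 16
2g' - 2 = 2*(-2) + 16
2g' - 2 = -4 + 16 = 12
2g' = 14
g' = 7

7


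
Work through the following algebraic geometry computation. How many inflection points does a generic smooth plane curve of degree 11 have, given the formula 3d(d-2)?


For a general smooth plane curve C of degree d, the inflection points are
the intersection of C with its Hessian curve, which has degree 3(d-2).
By Bezout, the total intersection number is d * 3(d-2) = 11 * 27 = 297.
For a general curve every flex is ordinary, so each contributes
multiplicity 1 to C·Hess(C), and the number of distinct inflection
points is 3d(d-2).
Inflection points = 3*11*(11-2) = 3*11*9 = 297

297


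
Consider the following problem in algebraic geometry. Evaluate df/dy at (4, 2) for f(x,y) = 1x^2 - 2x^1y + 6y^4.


df/dy = (-2)*x^1 + 4*6*y^3
At (4,2): (-2)*4^1 + 4*6*2^3
= -8 + 192
= 184

184


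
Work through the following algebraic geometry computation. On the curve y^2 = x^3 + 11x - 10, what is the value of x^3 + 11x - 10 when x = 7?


Compute x^3 + 11x - 10 at x = 7:
x^3 = 7^3 = 343
11*x = 11*7 = 77
Sum: 343 + 77 - 10 = 410

410


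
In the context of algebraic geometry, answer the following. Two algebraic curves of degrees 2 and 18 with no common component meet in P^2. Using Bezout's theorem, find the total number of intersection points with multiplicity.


Bezout's theorem states the intersection count equals the product of degrees.
Intersection count = 2 * 18 = 36

36


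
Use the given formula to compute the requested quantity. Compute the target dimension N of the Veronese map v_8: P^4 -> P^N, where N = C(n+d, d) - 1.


The Veronese embedding v_d: P^n -> P^N maps each point to all
degree-d monomials in n+1 homogeneous coordinates.
N = C(n+d, d) - 1
N = C(4+8, 8) - 1
N = C(12, 8) - 1
C(12, 8) = 495
N = 495 - 1 = 494

494


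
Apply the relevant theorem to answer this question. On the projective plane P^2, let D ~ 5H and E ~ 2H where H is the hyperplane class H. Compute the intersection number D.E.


Using bilinearity of the intersection pairing on the projective plane P^2:
(aH).(bH) = ab * (H.H)
We have H^2 = 1 (Bezout).
D.E = (5H).(2H) = 5*2*1
= 10*1
= 10

10


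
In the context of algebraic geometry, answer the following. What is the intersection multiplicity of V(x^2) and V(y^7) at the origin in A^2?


The intersection multiplicity of V(x^a) and V(y^b) at the origin is:
I(O; V(x^2), V(y^7)) = dim_k(k[x,y]/(x^2, y^7))
A basis for k[x,y]/(x^2, y^7) is the set of monomials x^i * y^j
where 0 <= i < 2 and 0 <= j < 7.
The number of such monomials is 2 * 7 = 14

14


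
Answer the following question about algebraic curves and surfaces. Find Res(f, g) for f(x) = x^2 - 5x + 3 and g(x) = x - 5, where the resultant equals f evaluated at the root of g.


For Res(f, x - c), we evaluate f at x = c.
f(5) = 5^2 - 5*5 + 3
= 25 - 25 + 3
= 0 + 3 = 3
Res(f, g) = 3

3


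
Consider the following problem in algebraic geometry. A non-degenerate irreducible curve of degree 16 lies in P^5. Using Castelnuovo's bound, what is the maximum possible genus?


Castelnuovo's bound: write d - 1 = m(r-1) + epsilon with 0 <= epsilon < r-1.
d - 1 = 16 - 1 = 15
r - 1 = 5 - 1 = 4
15 = 3*4 + 3, so m = 3, epsilon = 3
pi(d, r) = m(m-1)(r-1)/2 + m*epsilon
= 3*2*4/2 + 3*3
= 24/2 + 9
= 12 + 9 = 21

21


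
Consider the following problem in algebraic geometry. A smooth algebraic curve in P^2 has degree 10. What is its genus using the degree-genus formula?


Using the genus formula for smooth plane curves:
g = (d-1)(d-2)/2
g = (10-1)(10-2)/2
g = 9*8/2
g = 72/2 = 36

36


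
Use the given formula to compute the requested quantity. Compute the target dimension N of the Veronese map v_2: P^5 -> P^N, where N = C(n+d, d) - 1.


The Veronese embedding v_d: P^n -> P^N maps each point to all
degree-d monomials in n+1 homogeneous coordinates.
N = C(n+d, d) - 1
N = C(5+2, 2) - 1
N = C(7, 2) - 1
C(7, 2) = 21
N = 21 - 1 = 20

20


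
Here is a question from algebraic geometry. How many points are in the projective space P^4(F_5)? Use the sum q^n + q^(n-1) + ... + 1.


P^4(F_5) has (q^(n+1) - 1)/(q - 1) points.
= 5^4 + 5^3 + 5^2 + 5^1 + 5^0
= 625 + 125 + 25 + 5 + 1
= 781

781


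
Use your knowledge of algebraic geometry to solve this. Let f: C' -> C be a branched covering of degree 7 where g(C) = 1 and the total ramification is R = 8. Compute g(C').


Riemann-Hurwitz formula: 2g' - 2 = d(2g - 2) + R
Given: d = 7, g = 1, R = 8
2g' - 2 = 7*(2*1 - 2) + 8
2g' - 2 = 7*0 + 8
2g' - 2 = 0 + 8 = 8
2g' = 10
g' = 5

5


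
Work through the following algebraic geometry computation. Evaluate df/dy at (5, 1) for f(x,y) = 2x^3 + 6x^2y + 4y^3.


df/dy = 6*x^2 + 3*4*y^2
At (5,1): 6*5^2 + 3*4*1^2
= 150 + 12
= 162

162


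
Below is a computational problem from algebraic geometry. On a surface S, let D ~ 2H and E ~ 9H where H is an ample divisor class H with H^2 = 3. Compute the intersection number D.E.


Using bilinearity of the intersection pairing on a surface S:
(aH).(bH) = ab * (H.H)
We have H^2 = 3.
D.E = (2H).(9H) = 2*9*3
= 18*3
= 54

54


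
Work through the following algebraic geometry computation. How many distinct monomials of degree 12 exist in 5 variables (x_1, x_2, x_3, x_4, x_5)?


The number of degree-12 monomials in 5 variables is C(d+n-1, n-1).
= C(12+5-1, 5-1) = C(16, 4)
= 1820

1820


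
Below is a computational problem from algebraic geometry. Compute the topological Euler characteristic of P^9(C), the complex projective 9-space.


The complex projective space P^9 has one cell in each even real dimension 0, 2, ..., 18.
The cohomology groups are H^{2k}(P^9) = Z for k = 0,...,9, and 0 otherwise.
Euler characteristic = sum of Betti numbers = 1 per even-dimensional cohomology group.
chi(P^9) = 9 + 1 = 10

10


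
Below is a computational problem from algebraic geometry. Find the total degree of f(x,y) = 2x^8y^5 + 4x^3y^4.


Examine each term for its total degree (sum of exponents).
  Term '2x^8y^5' has total degree 8+5 = 13.
  Term '4x^3y^4' has total degree 3+4 = 7.
The maximum total degree among all terms is 13.

13


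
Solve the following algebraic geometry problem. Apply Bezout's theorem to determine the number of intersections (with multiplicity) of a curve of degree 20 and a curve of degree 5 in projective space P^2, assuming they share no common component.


Bezout's theorem states the intersection count equals the product of degrees.
Intersection count = 20 * 5 = 100

100


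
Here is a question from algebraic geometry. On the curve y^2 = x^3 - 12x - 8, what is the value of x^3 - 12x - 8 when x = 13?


Compute x^3 - 12x - 8 at x = 13:
x^3 = 13^3 = 2197
(-12)*x = (-12)*13 = -156
Sum: 2197 - 156 - 8 = 2033

2033


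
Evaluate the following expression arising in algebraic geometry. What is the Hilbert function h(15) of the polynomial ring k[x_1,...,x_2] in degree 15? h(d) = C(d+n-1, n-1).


The Hilbert function for the polynomial ring in 2 variables is:
h(d) = C(d+n-1, n-1)
h(15) = C(15+2-1, 2-1) = C(16, 1)
= 16! / (1! * 15!)
= 16

16


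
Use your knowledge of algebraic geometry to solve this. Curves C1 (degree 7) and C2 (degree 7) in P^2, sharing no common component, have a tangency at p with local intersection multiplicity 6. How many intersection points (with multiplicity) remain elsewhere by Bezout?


By Bezout's theorem, the total intersection number is d1 * d2.
Total = 7 * 7 = 49
Intersection multiplicity at p = 6
Remaining intersections = 49 - 6 = 43

43


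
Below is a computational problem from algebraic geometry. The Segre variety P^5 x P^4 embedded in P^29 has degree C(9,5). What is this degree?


The degree of the Segre variety P^5 x P^4 is C(m+n, m).
= C(9, 5)
= 126

126


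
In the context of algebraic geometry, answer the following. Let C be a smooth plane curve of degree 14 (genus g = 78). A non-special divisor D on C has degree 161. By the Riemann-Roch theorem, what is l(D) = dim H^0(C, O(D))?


First, compute the genus of a smooth plane curve of degree 14:
g = (d-1)(d-2)/2 = (14-1)(14-2)/2 = 78
For a non-special divisor D (i.e., h^1(D) = 0), Riemann-Roch gives:
l(D) = deg(D) - g + 1
Since deg(D) = 161 >= 2g - 1 = 155, D is non-special.
l(D) = 161 - 78 + 1 = 84

84


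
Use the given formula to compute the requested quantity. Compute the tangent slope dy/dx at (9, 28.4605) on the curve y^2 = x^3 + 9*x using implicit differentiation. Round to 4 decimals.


Using implicit differentiation of y^2 = x^3 + 9*x:
2y * dy/dx = 3x^2 + 9
dy/dx = (3x^2 + 9)/(2y)
Numerator: 3*9^2 + 9 = 252
Denominator: 2*28.4605 = 56.921
dy/dx = 252/56.921 = 4.4272

4.4272


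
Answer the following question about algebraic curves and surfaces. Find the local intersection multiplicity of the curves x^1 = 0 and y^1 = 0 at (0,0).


The intersection multiplicity of V(x^a) and V(y^b) at the origin is:
I(O; V(x^1), V(y^1)) = dim_k(k[x,y]/(x^1, y^1))
A basis for k[x,y]/(x^1, y^1) is the set of monomials x^i * y^j
where 0 <= i < 1 and 0 <= j < 1.
The number of such monomials is 1 * 1 = 1

1


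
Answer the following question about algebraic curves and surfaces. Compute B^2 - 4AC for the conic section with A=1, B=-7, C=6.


The discriminant of a conic Ax^2 + Bxy + Cy^2 + ... = 0 is B^2 - 4AC.
B^2 = (-7)^2 = 49
4AC = 4*1*6 = 24
Discriminant = 49 - 24 = 25

25


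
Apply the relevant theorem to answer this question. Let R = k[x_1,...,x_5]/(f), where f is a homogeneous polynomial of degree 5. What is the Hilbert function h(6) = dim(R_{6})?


For R = k[x_1,...,x_n]/(f) with f homogeneous of degree e:
The Hilbert series is (1 - t^e)/(1 - t)^n.
So h(d) = C(d+n-1, n-1) - C(d-e+n-1, n-1) for d >= e.
With n=5, e=5, d=6:
C(6+5-1, 5-1) = C(10, 4) = 210
C(6-5+5-1, 5-1) = C(5, 4) = 5
h(6) = 210 - 5 = 205

205


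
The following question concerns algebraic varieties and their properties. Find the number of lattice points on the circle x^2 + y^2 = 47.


Systematically check integer values of x where x^2 <= 47.
For each valid x, check if 47 - x^2 is a perfect square.
Total integer solutions found: 0

0


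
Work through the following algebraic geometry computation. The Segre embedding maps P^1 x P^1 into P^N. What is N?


The Segre embedding maps P^m x P^n into P^N via
all products of coordinates from each factor.
N = (m+1)(n+1) - 1
N = (1+1)(1+1) - 1
N = 2*2 - 1
N = 4 - 1 = 3

3


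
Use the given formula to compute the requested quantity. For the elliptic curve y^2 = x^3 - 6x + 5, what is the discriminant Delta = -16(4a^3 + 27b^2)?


Compute each component:
4a^3 = 4*(-6)^3 = 4*(-216) = -864
27b^2 = 27*5^2 = 27*25 = 675
4a^3 + 27b^2 = -864 + 675 = -189
Delta = -16*(-189) = 3024

3024


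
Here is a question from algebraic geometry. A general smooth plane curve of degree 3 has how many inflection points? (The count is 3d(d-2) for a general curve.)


For a general smooth plane curve C of degree d, the inflection points are
the intersection of C with its Hessian curve, which has degree 3(d-2).
By Bezout, the total intersection number is d * 3(d-2) = 3 * 3 = 9.
For a general curve every flex is ordinary, so each contributes
multiplicity 1 to C·Hess(C), and the number of distinct inflection
points is 3d(d-2).
Inflection points = 3*3*(3-2) = 3*3*1 = 9

9


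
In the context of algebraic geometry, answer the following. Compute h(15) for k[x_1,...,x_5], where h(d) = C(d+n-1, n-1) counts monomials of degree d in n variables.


The Hilbert function for the polynomial ring in 5 variables is:
h(d) = C(d+n-1, n-1)
h(15) = C(15+5-1, 5-1) = C(19, 4)
= 19! / (4! * 15!)
= 3876

3876


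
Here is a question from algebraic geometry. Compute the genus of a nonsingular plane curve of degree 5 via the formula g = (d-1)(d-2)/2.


Using the genus formula for smooth plane curves:
g = (d-1)(d-2)/2
g = (5-1)(5-2)/2
g = 4*3/2
g = 12/2 = 6

6


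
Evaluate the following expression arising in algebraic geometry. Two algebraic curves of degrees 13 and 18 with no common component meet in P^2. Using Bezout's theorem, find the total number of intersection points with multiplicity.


Bezout's theorem states the intersection count equals the product of degrees.
Intersection count = 13 * 18 = 234

234


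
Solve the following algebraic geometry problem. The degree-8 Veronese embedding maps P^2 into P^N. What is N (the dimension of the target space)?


The Veronese embedding v_d: P^n -> P^N maps each point to all
degree-d monomials in n+1 homogeneous coordinates.
N = C(n+d, d) - 1
N = C(2+8, 8) - 1
N = C(10, 8) - 1
C(10, 8) = 45
N = 45 - 1 = 44

44


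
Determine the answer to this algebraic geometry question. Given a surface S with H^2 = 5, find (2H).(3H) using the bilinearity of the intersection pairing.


Using bilinearity of the intersection pairing on a surface S:
(aH).(bH) = ab * (H.H)
We have H^2 = 5.
D.E = (2H).(3H) = 2*3*5
= 6*5
= 30

30


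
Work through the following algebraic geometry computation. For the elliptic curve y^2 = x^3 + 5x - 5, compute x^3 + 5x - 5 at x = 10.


Compute x^3 + 5x - 5 at x = 10:
x^3 = 10^3 = 1000
5*x = 5*10 = 50
Sum: 1000 + 50 - 5 = 1045

1045


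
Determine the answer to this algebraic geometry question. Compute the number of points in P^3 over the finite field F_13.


P^3(F_13) has (q^(n+1) - 1)/(q - 1) points.
= 13^3 + 13^2 + 13^1 + 13^0
= 2197 + 169 + 13 + 1
= 2380

2380


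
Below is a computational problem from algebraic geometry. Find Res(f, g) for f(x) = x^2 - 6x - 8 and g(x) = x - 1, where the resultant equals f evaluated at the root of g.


For Res(f, x - c), we evaluate f at x = c.
f(1) = 1^2 - 6*1 - 8
= 1 - 6 - 8
= -5 - 8 = -13
Res(f, g) = -13

-13


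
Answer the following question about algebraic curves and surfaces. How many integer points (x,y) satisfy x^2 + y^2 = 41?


Systematically check integer values of x where x^2 <= 41.
For each valid x, check if 41 - x^2 is a perfect square.
x=4: 41 - 16 = 25, sqrt = 5 (valid)
x=5: 41 - 25 = 16, sqrt = 4 (valid)
Total integer solutions found: 8

8


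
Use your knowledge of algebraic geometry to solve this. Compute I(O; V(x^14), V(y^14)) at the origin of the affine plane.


The intersection multiplicity of V(x^a) and V(y^b) at the origin is:
I(O; V(x^14), V(y^14)) = dim_k(k[x,y]/(x^14, y^14))
A basis for k[x,y]/(x^14, y^14) is the set of monomials x^i * y^j
where 0 <= i < 14 and 0 <= j < 14.
The number of such monomials is 14 * 14 = 196

196


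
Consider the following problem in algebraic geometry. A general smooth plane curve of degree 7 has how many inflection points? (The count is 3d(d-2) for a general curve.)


For a general smooth plane curve C of degree d, the inflection points are
the intersection of C with its Hessian curve, which has degree 3(d-2).
By Bezout, the total intersection number is d * 3(d-2) = 7 * 15 = 105.
For a general curve every flex is ordinary, so each contributes
multiplicity 1 to C·Hess(C), and the number of distinct inflection
points is 3d(d-2).
Inflection points = 3*7*(7-2) = 3*7*5 = 105

105


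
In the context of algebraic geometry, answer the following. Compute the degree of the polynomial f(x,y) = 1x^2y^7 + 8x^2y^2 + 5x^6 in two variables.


Examine each term for its total degree (sum of exponents).
  Term '1x^2y^7' has total degree 2+7 = 9.
  Term '8x^2y^2' has total degree 2+2 = 4.
  Term '5x^6' has total degree 6+0 = 6.
The maximum total degree among all terms is 9.

9


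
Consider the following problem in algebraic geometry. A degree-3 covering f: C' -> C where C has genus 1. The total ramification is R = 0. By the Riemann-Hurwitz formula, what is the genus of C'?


Riemann-Hurwitz formula: 2g' - 2 = d(2g - 2) + R
Given: d = 3, g = 1, R = 0
2g' - 2 = 3*(2*1 - 2) + 0
2g' - 2 = 3*0 + 0
2g' - 2 = 0 + 0 = 0
2g' = 2
g' = 1

1


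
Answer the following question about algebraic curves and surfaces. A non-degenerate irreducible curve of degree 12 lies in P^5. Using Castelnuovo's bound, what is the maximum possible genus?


Castelnuovo's bound: write d - 1 = m(r-1) + epsilon with 0 <= epsilon < r-1.
d - 1 = 12 - 1 = 11
r - 1 = 5 - 1 = 4
11 = 2*4 + 3, so m = 2, epsilon = 3
pi(d, r) = m(m-1)(r-1)/2 + m*epsilon
= 2*1*4/2 + 2*3
= 8/2 + 6
= 4 + 6 = 10

10


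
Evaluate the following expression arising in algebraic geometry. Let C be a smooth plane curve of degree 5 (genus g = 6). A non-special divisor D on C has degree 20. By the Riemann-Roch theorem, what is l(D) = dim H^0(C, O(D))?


First, compute the genus of a smooth plane curve of degree 5:
g = (d-1)(d-2)/2 = (5-1)(5-2)/2 = 6
For a non-special divisor D (i.e., h^1(D) = 0), Riemann-Roch gives:
l(D) = deg(D) - g + 1
Since deg(D) = 20 >= 2g - 1 = 11, D is non-special.
l(D) = 20 - 6 + 1 = 15

15


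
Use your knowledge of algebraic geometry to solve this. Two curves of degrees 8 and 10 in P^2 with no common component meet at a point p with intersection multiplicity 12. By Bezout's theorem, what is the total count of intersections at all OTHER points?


By Bezout's theorem, the total intersection number is d1 * d2.
Total = 8 * 10 = 80
Intersection multiplicity at p = 12
Remaining intersections = 80 - 12 = 68

68


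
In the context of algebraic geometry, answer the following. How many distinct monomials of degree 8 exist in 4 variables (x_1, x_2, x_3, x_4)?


The number of degree-8 monomials in 4 variables is C(d+n-1, n-1).
= C(8+4-1, 4-1) = C(11, 3)
= 165

165


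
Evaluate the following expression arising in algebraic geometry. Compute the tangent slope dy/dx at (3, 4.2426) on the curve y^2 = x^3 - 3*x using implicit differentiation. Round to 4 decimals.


Using implicit differentiation of y^2 = x^3 - 3*x:
2y * dy/dx = 3x^2 - 3
dy/dx = (3x^2 - 3)/(2y)
Numerator: 3*3^2 - 3 = 24
Denominator: 2*4.2426 = 8.4852
dy/dx = 24/8.4852 = 2.8285

2.8285


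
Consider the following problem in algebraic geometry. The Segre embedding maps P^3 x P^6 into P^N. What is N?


The Segre embedding maps P^m x P^n into P^N via
all products of coordinates from each factor.
N = (m+1)(n+1) - 1
N = (3+1)(6+1) - 1
N = 4*7 - 1
N = 28 - 1 = 27

27


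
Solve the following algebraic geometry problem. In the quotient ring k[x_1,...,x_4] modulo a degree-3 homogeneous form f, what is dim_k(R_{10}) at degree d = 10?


For R = k[x_1,...,x_n]/(f) with f homogeneous of degree e:
The Hilbert series is (1 - t^e)/(1 - t)^n.
So h(d) = C(d+n-1, n-1) - C(d-e+n-1, n-1) for d >= e.
With n=4, e=3, d=10:
C(10+4-1, 4-1) = C(13, 3) = 286
C(10-3+4-1, 4-1) = C(10, 3) = 120
h(10) = 286 - 120 = 166

166


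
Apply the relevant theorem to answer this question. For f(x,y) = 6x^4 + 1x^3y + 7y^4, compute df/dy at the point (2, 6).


df/dy = 1*x^3 + 4*7*y^3
At (2,6): 1*2^3 + 4*7*6^3
= 8 + 6048
= 6056

6056


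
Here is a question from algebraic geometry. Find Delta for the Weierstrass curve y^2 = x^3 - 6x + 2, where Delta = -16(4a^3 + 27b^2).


Compute each component:
4a^3 = 4*(-6)^3 = 4*(-216) = -864
27b^2 = 27*2^2 = 27*4 = 108
4a^3 + 27b^2 = -864 + 108 = -756
Delta = -16*(-756) = 12096

12096


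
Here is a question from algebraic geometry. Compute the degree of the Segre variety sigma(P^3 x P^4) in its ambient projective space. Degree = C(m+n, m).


The degree of the Segre variety P^3 x P^4 is C(m+n, m).
= C(7, 3)
= 35

35


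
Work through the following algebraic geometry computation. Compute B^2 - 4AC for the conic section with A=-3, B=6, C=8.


The discriminant of a conic Ax^2 + Bxy + Cy^2 + ... = 0 is B^2 - 4AC.
B^2 = 6^2 = 36
4AC = 4*(-3)*8 = -96
Discriminant = 36 + 96 = 132

132


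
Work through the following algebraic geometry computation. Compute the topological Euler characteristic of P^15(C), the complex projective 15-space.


The complex projective space P^15 has one cell in each even real dimension 0, 2, ..., 30.
The cohomology groups are H^{2k}(P^15) = Z for k = 0,...,15, and 0 otherwise.
Euler characteristic = sum of Betti numbers = 1 per even-dimensional cohomology group.
chi(P^15) = 15 + 1 = 16

16
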